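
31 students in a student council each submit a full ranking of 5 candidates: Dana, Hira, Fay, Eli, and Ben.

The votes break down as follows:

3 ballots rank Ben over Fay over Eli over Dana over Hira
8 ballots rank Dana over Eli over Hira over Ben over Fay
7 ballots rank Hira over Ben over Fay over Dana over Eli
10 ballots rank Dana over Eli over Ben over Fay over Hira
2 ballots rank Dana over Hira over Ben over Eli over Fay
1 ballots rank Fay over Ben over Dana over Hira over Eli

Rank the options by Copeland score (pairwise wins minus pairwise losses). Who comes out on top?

Pairwise results:
  Dana vs Hira: Dana wins 24–7.
  Dana vs Fay: Dana wins 20–11.
  Dana vs Eli: Dana wins 28–3.
  Dana vs Ben: Dana wins 20–11.
  Hira vs Fay: Hira wins 17–14.
  Hira vs Eli: Eli wins 21–10.
  Hira vs Ben: Hira wins 17–14.
  Fay vs Eli: Eli wins 20–11.
  Fay vs Ben: Ben wins 30–1.
  Eli vs Ben: Eli wins 18–13.
Copeland scores (wins − losses):
  Dana: 4 − 0 = 4
  Hira: 2 − 2 = 0
  Fay: 0 − 4 = -4
  Eli: 3 − 1 = 2
  Ben: 1 − 3 = -2
Dana has the best Copeland score.

Dana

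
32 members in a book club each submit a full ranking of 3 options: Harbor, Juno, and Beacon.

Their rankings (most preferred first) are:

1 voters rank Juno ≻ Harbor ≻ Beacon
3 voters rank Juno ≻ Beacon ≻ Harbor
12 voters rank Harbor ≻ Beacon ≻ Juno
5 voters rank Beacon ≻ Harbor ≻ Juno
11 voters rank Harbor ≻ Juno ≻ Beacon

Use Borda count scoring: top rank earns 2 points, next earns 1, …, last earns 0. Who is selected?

Borda scores:
  Harbor: 1 + 3·0 + 12·2 + 5·1 + 11·2 = 52
  Juno: 2 + 3·2 + 12·0 + 5·0 + 11·1 = 19
  Beacon: 0 + 3·1 + 12·1 + 5·2 + 11·0 = 25
Harbor has the highest total.

Harbor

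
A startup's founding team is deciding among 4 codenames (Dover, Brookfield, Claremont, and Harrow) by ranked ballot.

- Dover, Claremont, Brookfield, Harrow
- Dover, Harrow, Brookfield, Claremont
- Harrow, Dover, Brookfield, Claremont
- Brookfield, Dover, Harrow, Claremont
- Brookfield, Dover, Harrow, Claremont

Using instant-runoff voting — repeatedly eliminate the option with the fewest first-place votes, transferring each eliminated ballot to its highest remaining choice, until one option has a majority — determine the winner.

Dover

Round 1: Dover 2, Brookfield 2, Harrow 1, Claremont 0. Claremont has the fewest and is eliminated.
Round 2: Dover 2, Brookfield 2, Harrow 1. Harrow has the fewest and is eliminated.
Round 3: Dover 3, Brookfield 2. Dover has a majority.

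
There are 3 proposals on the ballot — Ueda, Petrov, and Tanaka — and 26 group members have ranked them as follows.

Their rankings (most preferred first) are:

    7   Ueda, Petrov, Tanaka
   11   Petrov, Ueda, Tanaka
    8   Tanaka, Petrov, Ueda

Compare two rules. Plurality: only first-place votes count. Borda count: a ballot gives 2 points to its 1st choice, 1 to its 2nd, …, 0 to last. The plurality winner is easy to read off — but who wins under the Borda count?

Plurality first-place counts: Ueda 7, Petrov 11, Tanaka 8 → Petrov.
Borda totals: Ueda 25, Petrov 37, Tanaka 16 → Petrov.

Petrov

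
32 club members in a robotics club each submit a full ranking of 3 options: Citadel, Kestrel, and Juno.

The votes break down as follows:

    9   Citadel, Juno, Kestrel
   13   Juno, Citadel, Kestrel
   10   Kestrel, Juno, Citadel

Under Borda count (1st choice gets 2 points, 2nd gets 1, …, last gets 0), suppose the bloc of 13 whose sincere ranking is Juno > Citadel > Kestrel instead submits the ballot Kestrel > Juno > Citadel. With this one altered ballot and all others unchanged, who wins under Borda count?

Borda totals with the altered ballot: Citadel 18, Kestrel 46, Juno 32.
The switch changes the winner from Juno to Kestrel.

Kestrel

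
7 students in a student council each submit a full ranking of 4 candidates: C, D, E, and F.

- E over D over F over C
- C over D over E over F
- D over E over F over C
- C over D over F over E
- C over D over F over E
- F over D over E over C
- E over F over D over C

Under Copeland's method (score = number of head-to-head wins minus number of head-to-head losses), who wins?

D

Pairwise results:
  C vs D: D wins 4–3.
  C vs E: E wins 4–3.
  C vs F: F wins 4–3.
  D vs E: D wins 5–2.
  D vs F: D wins 5–2.
  E vs F: E wins 4–3.
Copeland scores (wins − losses):
  C: 0 − 3 = -3
  D: 3 − 0 = 3
  E: 2 − 1 = 1
  F: 1 − 2 = -1
D has the best Copeland score.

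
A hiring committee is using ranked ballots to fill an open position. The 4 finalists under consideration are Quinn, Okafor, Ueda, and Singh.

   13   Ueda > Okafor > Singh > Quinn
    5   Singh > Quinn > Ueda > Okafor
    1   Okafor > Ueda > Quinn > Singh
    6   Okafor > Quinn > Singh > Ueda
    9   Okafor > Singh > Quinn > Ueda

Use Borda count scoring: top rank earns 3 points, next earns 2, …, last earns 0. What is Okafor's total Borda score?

74

Borda scores:
  Quinn: 13·0 + 5·2 + 1 + 6·2 + 9·1 = 32
  Okafor: 13·2 + 5·0 + 3 + 6·3 + 9·3 = 74
  Ueda: 13·3 + 5·1 + 2 + 6·0 + 9·0 = 46
  Singh: 13·1 + 5·3 + 0 + 6·1 + 9·2 = 52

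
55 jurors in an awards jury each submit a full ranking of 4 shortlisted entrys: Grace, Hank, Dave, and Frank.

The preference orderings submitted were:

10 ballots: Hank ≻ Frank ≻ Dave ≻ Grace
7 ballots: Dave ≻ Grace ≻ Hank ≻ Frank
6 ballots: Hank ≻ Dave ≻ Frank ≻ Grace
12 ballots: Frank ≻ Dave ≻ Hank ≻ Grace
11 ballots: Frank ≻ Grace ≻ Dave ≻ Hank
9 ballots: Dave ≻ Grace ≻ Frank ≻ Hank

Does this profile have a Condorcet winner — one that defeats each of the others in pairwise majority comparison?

Head-to-head results (55 voters total):
Grace vs Hank: Hank wins 28–27.
Grace vs Dave: Dave wins 44–11.
Grace vs Frank: Frank wins 39–16.
Hank vs Dave: Dave wins 39–16.
Hank vs Frank: Frank wins 32–23.
Dave vs Frank: Frank wins 33–22.
Frank beats each rival — Grace (39–16), Hank (32–23), Dave (33–22) — so Frank is the Condorcet winner.

Yes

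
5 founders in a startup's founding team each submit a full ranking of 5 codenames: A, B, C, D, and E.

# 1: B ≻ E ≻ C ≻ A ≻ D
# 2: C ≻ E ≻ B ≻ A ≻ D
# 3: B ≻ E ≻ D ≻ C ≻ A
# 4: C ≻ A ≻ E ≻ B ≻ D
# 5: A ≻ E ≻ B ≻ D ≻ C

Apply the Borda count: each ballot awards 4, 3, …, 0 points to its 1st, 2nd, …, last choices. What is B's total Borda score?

13

Borda scores:
  A: 1 + 1 + 0 + 3 + 4 = 9
  B: 4 + 2 + 4 + 1 + 2 = 13
  C: 2 + 4 + 1 + 4 + 0 = 11
  D: 0 + 0 + 2 + 0 + 1 = 3
  E: 3 + 3 + 3 + 2 + 3 = 14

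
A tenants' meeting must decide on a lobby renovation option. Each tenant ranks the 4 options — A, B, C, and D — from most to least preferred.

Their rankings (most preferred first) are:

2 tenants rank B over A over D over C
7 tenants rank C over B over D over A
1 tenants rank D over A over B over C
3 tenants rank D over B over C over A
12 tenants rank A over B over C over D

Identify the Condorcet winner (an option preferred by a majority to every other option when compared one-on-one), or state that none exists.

A

Head-to-head results (25 voters total):
A vs B: A wins 13–12.
A vs C: A wins 15–10.
A vs D: A wins 14–11.
B vs C: B wins 18–7.
B vs D: B wins 21–4.
C vs D: C wins 19–6.
A beats each rival — B (13–12), C (15–10), D (14–11) — so A is the Condorcet winner.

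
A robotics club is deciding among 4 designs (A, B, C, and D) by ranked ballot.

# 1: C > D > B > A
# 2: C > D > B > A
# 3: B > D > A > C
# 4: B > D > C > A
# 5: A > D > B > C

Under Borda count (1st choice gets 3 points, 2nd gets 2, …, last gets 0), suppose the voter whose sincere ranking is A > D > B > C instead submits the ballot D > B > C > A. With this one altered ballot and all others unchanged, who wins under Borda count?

Borda totals with the altered ballot: A 1, B 10, C 8, D 11.
The winner is unchanged: still D.

D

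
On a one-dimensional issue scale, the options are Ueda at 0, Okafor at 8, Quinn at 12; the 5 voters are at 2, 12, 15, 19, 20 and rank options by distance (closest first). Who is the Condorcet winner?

Quinn

With single-peaked preferences on a line, the Condorcet winner is the candidate closest to the median voter.
The median voter (position 15) is closest to Quinn at 12.
Check: Quinn vs Ueda — voters closer to Quinn: 4 of 5.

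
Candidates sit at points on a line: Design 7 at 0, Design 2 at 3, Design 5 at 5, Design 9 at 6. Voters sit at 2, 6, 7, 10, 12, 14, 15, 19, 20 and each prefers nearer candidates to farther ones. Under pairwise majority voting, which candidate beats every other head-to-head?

Design 9

With single-peaked preferences on a line, the Condorcet winner is the candidate closest to the median voter.
The median voter (position 12) is closest to Design 9 at 6.
Check: Design 9 vs Design 5 — voters closer to Design 9: 8 of 9.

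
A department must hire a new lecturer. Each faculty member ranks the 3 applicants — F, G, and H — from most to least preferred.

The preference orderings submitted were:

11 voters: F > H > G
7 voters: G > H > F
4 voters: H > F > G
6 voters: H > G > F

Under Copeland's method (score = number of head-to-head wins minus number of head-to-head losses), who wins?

Pairwise results:
  F vs G: F wins 15–13.
  F vs H: H wins 17–11.
  G vs H: H wins 21–7.
Copeland scores (wins − losses):
  F: 1 − 1 = 0
  G: 0 − 2 = -2
  H: 2 − 0 = 2
H has the best Copeland score.

H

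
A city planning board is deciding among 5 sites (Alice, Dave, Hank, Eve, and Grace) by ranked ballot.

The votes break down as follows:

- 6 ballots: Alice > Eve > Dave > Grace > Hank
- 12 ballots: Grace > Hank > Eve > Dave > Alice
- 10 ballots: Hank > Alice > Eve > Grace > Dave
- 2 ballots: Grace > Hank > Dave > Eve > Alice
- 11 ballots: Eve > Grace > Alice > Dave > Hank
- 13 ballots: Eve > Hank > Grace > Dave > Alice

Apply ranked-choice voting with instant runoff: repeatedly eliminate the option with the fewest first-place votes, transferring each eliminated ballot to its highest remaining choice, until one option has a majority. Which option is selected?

Eve

Round 1: Eve 24, Grace 14, Hank 10, Alice 6, Dave 0. Dave has the fewest and is eliminated.
Round 2: Eve 24, Grace 14, Hank 10, Alice 6. Alice has the fewest and is eliminated.
Round 3: Eve 30, Grace 14, Hank 10. Eve has a majority.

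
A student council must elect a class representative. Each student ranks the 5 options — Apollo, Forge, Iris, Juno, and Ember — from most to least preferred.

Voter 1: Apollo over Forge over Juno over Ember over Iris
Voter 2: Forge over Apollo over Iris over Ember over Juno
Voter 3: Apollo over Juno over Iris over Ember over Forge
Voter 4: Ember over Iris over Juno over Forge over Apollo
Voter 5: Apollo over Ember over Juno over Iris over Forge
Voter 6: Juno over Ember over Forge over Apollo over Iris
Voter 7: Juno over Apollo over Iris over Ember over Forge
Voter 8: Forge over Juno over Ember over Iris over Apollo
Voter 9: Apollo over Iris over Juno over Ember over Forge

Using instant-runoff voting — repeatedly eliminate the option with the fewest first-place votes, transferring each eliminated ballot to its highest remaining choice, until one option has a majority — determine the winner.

Apollo

Round 1: Apollo 4, Forge 2, Juno 2, Ember 1, Iris 0. Iris has the fewest and is eliminated.
Round 2: Apollo 4, Forge 2, Juno 2, Ember 1. Ember has the fewest and is eliminated.
Round 3: Apollo 4, Juno 3, Forge 2. Forge has the fewest and is eliminated.
Round 4: Apollo 5, Juno 4. Apollo has a majority.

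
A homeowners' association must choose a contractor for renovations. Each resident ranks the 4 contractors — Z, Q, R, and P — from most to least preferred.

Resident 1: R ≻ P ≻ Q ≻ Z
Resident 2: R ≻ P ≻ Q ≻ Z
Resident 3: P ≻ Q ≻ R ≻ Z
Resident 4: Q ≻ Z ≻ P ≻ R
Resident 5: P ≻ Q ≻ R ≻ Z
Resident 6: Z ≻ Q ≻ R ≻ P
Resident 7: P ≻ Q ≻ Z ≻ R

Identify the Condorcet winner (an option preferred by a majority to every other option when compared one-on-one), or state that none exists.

Head-to-head results (7 voters total):
Z vs Q: Q wins 6–1.
Z vs R: R wins 4–3.
Z vs P: P wins 5–2.
Q vs R: Q wins 5–2.
Q vs P: P wins 5–2.
R vs P: P wins 4–3.
P beats each rival — Z (5–2), Q (5–2), R (4–3) — so P is the Condorcet winner.

P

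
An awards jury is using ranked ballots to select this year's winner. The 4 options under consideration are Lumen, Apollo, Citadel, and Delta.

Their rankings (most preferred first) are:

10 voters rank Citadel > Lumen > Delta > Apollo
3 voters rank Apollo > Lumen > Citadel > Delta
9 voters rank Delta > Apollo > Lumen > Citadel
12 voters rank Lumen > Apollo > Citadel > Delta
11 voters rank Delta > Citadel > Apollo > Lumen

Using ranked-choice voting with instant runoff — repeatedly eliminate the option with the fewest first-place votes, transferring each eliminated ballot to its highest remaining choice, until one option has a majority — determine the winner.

Lumen

Round 1: Delta 20, Lumen 12, Citadel 10, Apollo 3. Apollo has the fewest and is eliminated.
Round 2: Delta 20, Lumen 15, Citadel 10. Citadel has the fewest and is eliminated.
Round 3: Lumen 25, Delta 20. Lumen has a majority.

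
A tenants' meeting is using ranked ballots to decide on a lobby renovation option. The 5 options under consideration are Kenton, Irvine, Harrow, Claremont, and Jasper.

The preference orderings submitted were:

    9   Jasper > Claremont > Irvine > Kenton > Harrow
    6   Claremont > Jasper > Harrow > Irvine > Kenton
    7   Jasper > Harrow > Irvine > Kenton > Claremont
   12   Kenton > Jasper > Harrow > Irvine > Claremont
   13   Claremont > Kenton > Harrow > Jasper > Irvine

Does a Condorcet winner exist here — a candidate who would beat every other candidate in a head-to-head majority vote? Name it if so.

Head-to-head results (47 voters total):
Kenton vs Irvine: Kenton wins 25–22.
Kenton vs Harrow: Kenton wins 34–13.
Kenton vs Claremont: Claremont wins 28–19.
Kenton vs Jasper: Kenton wins 25–22.
Irvine vs Harrow: Harrow wins 38–9.
Irvine vs Claremont: Claremont wins 28–19.
Irvine vs Jasper: Jasper wins 47–0.
Harrow vs Claremont: Claremont wins 28–19.
Harrow vs Jasper: Jasper wins 34–13.
Claremont vs Jasper: Jasper wins 28–19.
No candidate beats all others: Kenton beats Jasper beats Claremont beats Kenton, a majority cycle.

No Condorcet winner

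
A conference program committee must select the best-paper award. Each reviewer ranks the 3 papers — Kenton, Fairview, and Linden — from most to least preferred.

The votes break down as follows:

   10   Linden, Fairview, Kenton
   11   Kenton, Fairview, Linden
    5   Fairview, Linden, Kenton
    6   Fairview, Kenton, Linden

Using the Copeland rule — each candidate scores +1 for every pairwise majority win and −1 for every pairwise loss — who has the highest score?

Fairview

Pairwise results:
  Kenton vs Fairview: Fairview wins 21–11.
  Kenton vs Linden: Kenton wins 17–15.
  Fairview vs Linden: Fairview wins 22–10.
Copeland scores (wins − losses):
  Kenton: 1 − 1 = 0
  Fairview: 2 − 0 = 2
  Linden: 0 − 2 = -2
Fairview has the best Copeland score.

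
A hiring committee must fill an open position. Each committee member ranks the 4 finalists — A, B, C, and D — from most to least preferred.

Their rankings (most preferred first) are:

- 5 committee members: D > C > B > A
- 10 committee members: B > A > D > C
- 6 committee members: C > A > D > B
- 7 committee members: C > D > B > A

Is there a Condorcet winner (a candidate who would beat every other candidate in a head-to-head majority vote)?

Head-to-head results (28 voters total):
A vs B: B wins 22–6.
A vs C: C wins 18–10.
A vs D: A wins 16–12.
B vs C: C wins 18–10.
B vs D: D wins 18–10.
C vs D: D wins 15–13.
No candidate beats all others: A beats D beats B beats A, a majority cycle.

No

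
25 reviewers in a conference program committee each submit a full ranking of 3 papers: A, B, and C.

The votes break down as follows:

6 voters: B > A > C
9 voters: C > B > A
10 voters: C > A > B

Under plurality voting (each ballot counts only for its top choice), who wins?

First-place vote totals:
  A: 0
  B: 6
  C: 19
C has the most first-place votes.

C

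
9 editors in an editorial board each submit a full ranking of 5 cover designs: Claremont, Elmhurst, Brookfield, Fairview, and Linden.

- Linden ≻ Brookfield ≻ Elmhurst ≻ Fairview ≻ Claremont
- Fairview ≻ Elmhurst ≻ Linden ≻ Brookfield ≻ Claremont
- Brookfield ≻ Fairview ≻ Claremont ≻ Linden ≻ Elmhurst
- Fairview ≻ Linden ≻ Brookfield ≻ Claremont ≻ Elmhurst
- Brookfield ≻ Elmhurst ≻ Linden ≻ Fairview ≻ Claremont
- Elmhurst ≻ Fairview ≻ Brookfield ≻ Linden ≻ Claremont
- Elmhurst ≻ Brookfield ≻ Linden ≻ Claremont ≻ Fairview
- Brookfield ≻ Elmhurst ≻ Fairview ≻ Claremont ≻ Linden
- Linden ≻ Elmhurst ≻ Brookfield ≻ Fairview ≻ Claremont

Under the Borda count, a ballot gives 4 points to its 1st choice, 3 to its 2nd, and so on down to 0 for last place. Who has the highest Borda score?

Brookfield

Borda scores:
  Claremont: 0 + 0 + 2 + 1 + 0 + 0 + 1 + 1 + 0 = 5
  Elmhurst: 2 + 3 + 0 + 0 + 3 + 4 + 4 + 3 + 3 = 22
  Brookfield: 3 + 1 + 4 + 2 + 4 + 2 + 3 + 4 + 2 = 25
  Fairview: 1 + 4 + 3 + 4 + 1 + 3 + 0 + 2 + 1 = 19
  Linden: 4 + 2 + 1 + 3 + 2 + 1 + 2 + 0 + 4 = 19
Brookfield has the highest total.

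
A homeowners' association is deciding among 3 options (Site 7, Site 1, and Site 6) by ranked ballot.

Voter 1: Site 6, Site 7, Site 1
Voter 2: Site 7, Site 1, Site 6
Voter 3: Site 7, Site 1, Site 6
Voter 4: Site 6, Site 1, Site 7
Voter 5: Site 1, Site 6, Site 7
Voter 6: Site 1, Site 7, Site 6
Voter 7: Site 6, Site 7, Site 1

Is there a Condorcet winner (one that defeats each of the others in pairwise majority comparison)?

No

Head-to-head results (7 voters total):
Site 7 vs Site 1: Site 7 wins 4–3.
Site 7 vs Site 6: Site 6 wins 4–3.
Site 1 vs Site 6: Site 1 wins 4–3.
No candidate beats all others: Site 7 beats Site 1 beats Site 6 beats Site 7, a majority cycle.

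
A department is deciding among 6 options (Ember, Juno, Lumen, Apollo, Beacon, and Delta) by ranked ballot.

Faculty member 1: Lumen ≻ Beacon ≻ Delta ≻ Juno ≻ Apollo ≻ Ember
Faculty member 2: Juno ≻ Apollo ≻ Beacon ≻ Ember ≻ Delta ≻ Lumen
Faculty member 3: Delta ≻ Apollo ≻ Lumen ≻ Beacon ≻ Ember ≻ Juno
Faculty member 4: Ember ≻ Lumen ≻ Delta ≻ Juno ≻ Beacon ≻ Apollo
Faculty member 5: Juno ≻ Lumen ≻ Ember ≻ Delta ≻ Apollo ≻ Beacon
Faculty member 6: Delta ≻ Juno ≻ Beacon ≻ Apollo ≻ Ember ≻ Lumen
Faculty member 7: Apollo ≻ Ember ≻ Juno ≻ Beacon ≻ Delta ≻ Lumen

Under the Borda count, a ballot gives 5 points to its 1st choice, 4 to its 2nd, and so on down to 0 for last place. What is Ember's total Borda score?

Borda scores:
  Ember: 0 + 2 + 1 + 5 + 3 + 1 + 4 = 16
  Juno: 2 + 5 + 0 + 2 + 5 + 4 + 3 = 21
  Lumen: 5 + 0 + 3 + 4 + 4 + 0 + 0 = 16
  Apollo: 1 + 4 + 4 + 0 + 1 + 2 + 5 = 17
  Beacon: 4 + 3 + 2 + 1 + 0 + 3 + 2 = 15
  Delta: 3 + 1 + 5 + 3 + 2 + 5 + 1 = 20

16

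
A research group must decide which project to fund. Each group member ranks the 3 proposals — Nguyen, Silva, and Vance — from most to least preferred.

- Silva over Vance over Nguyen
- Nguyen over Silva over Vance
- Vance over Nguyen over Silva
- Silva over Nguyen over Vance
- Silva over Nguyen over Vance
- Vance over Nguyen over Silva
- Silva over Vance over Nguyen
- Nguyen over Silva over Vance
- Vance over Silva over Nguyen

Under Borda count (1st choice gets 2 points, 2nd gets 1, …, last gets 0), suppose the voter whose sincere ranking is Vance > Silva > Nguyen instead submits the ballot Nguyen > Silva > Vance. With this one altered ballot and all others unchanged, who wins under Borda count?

Borda totals with the altered ballot: Nguyen 10, Silva 11, Vance 6.
The winner is unchanged: still Silva.

Silva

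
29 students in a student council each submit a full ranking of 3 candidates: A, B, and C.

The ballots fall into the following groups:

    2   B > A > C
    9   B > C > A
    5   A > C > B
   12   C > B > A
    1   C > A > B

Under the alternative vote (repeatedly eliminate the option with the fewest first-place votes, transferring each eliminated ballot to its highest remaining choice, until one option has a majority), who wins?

C

Round 1: C 13, B 11, A 5. A has the fewest and is eliminated.
Round 2: C 18, B 11. C has a majority.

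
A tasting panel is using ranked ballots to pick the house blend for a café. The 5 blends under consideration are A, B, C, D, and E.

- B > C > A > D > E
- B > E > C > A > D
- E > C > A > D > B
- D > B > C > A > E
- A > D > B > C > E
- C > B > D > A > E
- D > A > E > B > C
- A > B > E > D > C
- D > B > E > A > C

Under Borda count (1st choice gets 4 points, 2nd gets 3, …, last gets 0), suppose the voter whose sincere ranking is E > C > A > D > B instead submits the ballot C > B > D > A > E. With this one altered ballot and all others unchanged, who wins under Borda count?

Borda totals with the altered ballot: A 18, B 26, C 16, D 21, E 9.
The winner is unchanged: still B.

B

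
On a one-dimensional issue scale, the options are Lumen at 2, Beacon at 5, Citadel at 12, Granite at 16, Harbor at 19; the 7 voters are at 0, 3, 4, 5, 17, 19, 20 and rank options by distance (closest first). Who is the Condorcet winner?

Beacon

With single-peaked preferences on a line, the Condorcet winner is the candidate closest to the median voter.
The median voter (position 5) is closest to Beacon at 5.
Check: Beacon vs Harbor — voters closer to Beacon: 4 of 7.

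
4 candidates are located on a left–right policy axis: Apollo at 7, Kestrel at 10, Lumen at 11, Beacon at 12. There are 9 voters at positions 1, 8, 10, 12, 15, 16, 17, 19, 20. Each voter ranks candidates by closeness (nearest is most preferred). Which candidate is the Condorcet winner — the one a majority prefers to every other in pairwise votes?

With single-peaked preferences on a line, the Condorcet winner is the candidate closest to the median voter.
The median voter (position 15) is closest to Beacon at 12.
Check: Beacon vs Lumen — voters closer to Beacon: 6 of 9.

Beacon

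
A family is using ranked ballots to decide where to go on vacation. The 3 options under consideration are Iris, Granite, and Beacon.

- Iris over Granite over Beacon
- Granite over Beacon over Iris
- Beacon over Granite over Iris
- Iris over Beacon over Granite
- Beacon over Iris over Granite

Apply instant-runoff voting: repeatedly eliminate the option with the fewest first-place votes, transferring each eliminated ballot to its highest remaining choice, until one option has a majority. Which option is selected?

Beacon

Round 1: Iris 2, Beacon 2, Granite 1. Granite has the fewest and is eliminated.
Round 2: Beacon 3, Iris 2. Beacon has a majority.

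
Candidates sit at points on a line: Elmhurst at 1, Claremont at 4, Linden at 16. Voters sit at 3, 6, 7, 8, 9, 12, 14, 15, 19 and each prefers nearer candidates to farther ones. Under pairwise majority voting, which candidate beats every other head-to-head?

Claremont

With single-peaked preferences on a line, the Condorcet winner is the candidate closest to the median voter.
The median voter (position 9) is closest to Claremont at 4.
Check: Claremont vs Elmhurst — voters closer to Claremont: 9 of 9.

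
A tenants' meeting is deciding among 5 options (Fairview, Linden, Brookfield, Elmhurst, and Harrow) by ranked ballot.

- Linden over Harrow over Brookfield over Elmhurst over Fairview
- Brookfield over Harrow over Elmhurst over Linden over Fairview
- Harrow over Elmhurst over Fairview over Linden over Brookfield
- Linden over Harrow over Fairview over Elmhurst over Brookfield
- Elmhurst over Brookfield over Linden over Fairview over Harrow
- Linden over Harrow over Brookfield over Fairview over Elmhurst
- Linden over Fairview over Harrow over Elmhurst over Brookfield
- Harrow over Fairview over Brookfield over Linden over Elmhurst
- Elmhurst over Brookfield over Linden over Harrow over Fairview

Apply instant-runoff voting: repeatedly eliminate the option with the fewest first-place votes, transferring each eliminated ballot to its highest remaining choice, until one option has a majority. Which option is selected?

Linden

Round 1: Linden 4, Elmhurst 2, Harrow 2, Brookfield 1, Fairview 0. Fairview has the fewest and is eliminated.
Round 2: Linden 4, Elmhurst 2, Harrow 2, Brookfield 1. Brookfield has the fewest and is eliminated.
Round 3: Linden 4, Harrow 3, Elmhurst 2. Elmhurst has the fewest and is eliminated.
Round 4: Linden 6, Harrow 3. Linden has a majority.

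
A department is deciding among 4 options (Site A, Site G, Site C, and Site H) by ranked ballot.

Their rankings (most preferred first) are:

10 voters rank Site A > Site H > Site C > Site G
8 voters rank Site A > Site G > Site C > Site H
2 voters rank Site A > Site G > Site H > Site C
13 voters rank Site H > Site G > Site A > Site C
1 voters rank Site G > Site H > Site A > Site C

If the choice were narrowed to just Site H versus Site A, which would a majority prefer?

Site A

Ballots ranking Site H above Site A: 13+1 = 14.
Ballots ranking Site A above Site H: 10+8+2 = 20.
Site A wins the head-to-head, 20–14.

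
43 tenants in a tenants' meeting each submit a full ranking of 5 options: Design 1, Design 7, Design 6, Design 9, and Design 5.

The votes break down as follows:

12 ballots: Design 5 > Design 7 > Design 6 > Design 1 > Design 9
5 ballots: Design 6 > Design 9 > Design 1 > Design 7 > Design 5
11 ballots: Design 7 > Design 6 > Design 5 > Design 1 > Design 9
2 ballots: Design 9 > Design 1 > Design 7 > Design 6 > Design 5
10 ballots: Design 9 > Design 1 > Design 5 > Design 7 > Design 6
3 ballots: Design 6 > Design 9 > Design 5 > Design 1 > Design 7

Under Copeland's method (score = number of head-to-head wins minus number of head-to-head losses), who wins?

Pairwise results:
  Design 1 vs Design 7: Design 7 wins 23–20.
  Design 1 vs Design 6: Design 6 wins 31–12.
  Design 1 vs Design 9: Design 1 wins 23–20.
  Design 1 vs Design 5: Design 5 wins 26–17.
  Design 7 vs Design 6: Design 7 wins 35–8.
  Design 7 vs Design 9: Design 7 wins 23–20.
  Design 7 vs Design 5: Design 5 wins 25–18.
  Design 6 vs Design 9: Design 6 wins 31–12.
  Design 6 vs Design 5: Design 5 wins 22–21.
  Design 9 vs Design 5: Design 5 wins 23–20.
Copeland scores (wins − losses):
  Design 1: 1 − 3 = -2
  Design 7: 3 − 1 = 2
  Design 6: 2 − 2 = 0
  Design 9: 0 − 4 = -4
  Design 5: 4 − 0 = 4
Design 5 has the best Copeland score.

Design 5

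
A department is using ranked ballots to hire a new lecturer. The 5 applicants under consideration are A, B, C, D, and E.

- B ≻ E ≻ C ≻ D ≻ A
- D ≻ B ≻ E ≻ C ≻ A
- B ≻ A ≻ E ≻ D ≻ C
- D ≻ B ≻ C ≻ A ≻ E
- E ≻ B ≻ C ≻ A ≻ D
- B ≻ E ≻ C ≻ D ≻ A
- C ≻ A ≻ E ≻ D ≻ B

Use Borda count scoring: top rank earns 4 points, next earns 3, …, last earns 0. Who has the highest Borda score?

Borda scores:
  A: 0 + 0 + 3 + 1 + 1 + 0 + 3 = 8
  B: 4 + 3 + 4 + 3 + 3 + 4 + 0 = 21
  C: 2 + 1 + 0 + 2 + 2 + 2 + 4 = 13
  D: 1 + 4 + 1 + 4 + 0 + 1 + 1 = 12
  E: 3 + 2 + 2 + 0 + 4 + 3 + 2 = 16
B has the highest total.

B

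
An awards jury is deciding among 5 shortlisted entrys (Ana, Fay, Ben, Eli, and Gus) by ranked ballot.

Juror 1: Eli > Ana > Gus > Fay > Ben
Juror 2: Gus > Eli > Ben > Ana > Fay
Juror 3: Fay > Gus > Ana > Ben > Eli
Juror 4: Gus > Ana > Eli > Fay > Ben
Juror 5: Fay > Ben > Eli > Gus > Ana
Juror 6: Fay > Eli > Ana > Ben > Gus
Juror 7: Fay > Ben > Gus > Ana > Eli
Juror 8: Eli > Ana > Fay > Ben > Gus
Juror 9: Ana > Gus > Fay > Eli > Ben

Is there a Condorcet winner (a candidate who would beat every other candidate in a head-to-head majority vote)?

Head-to-head results (9 voters total):
Ana vs Fay: Ana wins 5–4.
Ana vs Ben: Ana wins 6–3.
Ana vs Eli: Eli wins 5–4.
Ana vs Gus: Gus wins 5–4.
Fay vs Ben: Fay wins 8–1.
Fay vs Eli: Fay wins 5–4.
Fay vs Gus: Fay wins 5–4.
Ben vs Eli: Eli wins 6–3.
Ben vs Gus: Gus wins 5–4.
Eli vs Gus: Gus wins 5–4.
No candidate beats all others: Ana beats Fay beats Eli beats Ana, a majority cycle.

No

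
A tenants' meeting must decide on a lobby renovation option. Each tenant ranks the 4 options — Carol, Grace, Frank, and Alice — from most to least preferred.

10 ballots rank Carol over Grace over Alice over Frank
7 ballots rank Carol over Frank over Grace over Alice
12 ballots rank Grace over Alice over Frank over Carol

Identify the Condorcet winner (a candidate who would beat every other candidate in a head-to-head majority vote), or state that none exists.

Head-to-head results (29 voters total):
Carol vs Grace: Carol wins 17–12.
Carol vs Frank: Carol wins 17–12.
Carol vs Alice: Carol wins 17–12.
Grace vs Frank: Grace wins 22–7.
Grace vs Alice: Grace wins 29–0.
Frank vs Alice: Alice wins 22–7.
Carol beats each rival — Grace (17–12), Frank (17–12), Alice (17–12) — so Carol is the Condorcet winner.

Carol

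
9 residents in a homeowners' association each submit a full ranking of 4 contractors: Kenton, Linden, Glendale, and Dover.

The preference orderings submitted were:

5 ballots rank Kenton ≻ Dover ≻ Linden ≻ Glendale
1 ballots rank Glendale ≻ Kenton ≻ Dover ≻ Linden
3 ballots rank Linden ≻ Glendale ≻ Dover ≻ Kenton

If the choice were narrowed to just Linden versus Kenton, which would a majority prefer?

Kenton

Ballots ranking Linden above Kenton: 3.
Ballots ranking Kenton above Linden: 5+1 = 6.
Kenton wins the head-to-head, 6–3.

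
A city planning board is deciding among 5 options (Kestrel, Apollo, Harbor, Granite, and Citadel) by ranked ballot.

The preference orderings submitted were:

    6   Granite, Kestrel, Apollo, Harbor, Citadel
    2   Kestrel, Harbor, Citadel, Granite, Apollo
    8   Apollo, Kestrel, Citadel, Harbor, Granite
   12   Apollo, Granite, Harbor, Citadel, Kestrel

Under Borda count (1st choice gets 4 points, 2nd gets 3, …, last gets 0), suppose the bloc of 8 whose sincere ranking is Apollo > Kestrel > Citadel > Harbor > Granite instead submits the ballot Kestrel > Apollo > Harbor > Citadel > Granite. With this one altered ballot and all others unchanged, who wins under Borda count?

Borda totals with the altered ballot: Kestrel 58, Apollo 84, Harbor 52, Granite 62, Citadel 24.
The winner is unchanged: still Apollo.

Apollo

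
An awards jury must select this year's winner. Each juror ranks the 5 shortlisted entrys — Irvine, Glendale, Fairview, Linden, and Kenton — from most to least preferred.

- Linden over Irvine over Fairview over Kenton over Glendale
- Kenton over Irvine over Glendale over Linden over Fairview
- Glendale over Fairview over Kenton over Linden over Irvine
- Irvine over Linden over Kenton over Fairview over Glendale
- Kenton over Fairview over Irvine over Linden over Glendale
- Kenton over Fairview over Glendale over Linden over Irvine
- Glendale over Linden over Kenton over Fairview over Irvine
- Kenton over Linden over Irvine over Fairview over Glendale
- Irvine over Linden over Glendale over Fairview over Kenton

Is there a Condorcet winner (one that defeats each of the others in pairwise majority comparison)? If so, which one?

Kenton

Head-to-head results (9 voters total):
Irvine vs Glendale: Irvine wins 6–3.
Irvine vs Fairview: Irvine wins 5–4.
Irvine vs Linden: Linden wins 5–4.
Irvine vs Kenton: Kenton wins 6–3.
Glendale vs Fairview: Fairview wins 5–4.
Glendale vs Linden: Linden wins 5–4.
Glendale vs Kenton: Kenton wins 6–3.
Fairview vs Linden: Linden wins 6–3.
Fairview vs Kenton: Kenton wins 6–3.
Linden vs Kenton: Kenton wins 5–4.
Kenton beats each rival — Irvine (6–3), Glendale (6–3), Fairview (6–3), Linden (5–4) — so Kenton is the Condorcet winner.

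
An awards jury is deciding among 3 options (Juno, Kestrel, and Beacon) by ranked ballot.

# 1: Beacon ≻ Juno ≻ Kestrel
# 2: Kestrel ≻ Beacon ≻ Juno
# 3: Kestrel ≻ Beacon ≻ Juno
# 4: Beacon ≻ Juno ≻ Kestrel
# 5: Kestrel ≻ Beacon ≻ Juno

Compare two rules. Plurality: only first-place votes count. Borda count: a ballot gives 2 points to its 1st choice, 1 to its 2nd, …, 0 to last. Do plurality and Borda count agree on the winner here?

Plurality first-place counts: Juno 0, Kestrel 3, Beacon 2 → Kestrel.
Borda totals: Juno 2, Kestrel 6, Beacon 7 → Beacon.
The two rules disagree: plurality picks Kestrel, Borda picks Beacon.

No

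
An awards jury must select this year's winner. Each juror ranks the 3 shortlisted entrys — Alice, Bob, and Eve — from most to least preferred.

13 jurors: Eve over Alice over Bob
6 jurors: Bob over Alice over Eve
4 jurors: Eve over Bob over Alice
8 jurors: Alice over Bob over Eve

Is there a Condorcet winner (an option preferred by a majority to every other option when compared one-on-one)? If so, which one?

Eve

Head-to-head results (31 voters total):
Alice vs Bob: Alice wins 21–10.
Alice vs Eve: Eve wins 17–14.
Bob vs Eve: Eve wins 17–14.
Eve beats each rival — Alice (17–14), Bob (17–14) — so Eve is the Condorcet winner.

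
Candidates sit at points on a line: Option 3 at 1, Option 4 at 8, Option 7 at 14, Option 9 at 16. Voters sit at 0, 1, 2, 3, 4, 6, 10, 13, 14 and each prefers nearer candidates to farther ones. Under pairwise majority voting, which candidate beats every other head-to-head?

Option 3

With single-peaked preferences on a line, the Condorcet winner is the candidate closest to the median voter.
The median voter (position 4) is closest to Option 3 at 1.
Check: Option 3 vs Option 4 — voters closer to Option 3: 5 of 9.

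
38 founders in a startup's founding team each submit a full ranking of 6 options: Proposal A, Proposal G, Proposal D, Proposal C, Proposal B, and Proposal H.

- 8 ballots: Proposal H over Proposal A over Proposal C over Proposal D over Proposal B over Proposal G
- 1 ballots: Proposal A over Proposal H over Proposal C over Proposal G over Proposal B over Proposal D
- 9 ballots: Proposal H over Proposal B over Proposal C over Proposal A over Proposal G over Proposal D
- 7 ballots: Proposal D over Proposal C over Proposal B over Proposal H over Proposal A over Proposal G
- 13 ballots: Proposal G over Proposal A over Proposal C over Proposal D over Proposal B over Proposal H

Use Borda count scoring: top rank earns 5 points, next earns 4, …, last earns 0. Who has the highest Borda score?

Borda scores:
  Proposal A: 8·4 + 5 + 9·2 + 7·1 + 13·4 = 114
  Proposal G: 8·0 + 2 + 9·1 + 7·0 + 13·5 = 76
  Proposal D: 8·2 + 0 + 9·0 + 7·5 + 13·2 = 77
  Proposal C: 8·3 + 3 + 9·3 + 7·4 + 13·3 = 121
  Proposal B: 8·1 + 1 + 9·4 + 7·3 + 13·1 = 79
  Proposal H: 8·5 + 4 + 9·5 + 7·2 + 13·0 = 103
Proposal C has the highest total.

Proposal C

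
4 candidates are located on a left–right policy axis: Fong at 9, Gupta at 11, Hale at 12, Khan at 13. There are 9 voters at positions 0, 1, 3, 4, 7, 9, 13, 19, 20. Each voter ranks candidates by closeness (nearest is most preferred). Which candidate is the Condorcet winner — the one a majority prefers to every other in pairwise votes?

With single-peaked preferences on a line, the Condorcet winner is the candidate closest to the median voter.
The median voter (position 7) is closest to Fong at 9.
Check: Fong vs Gupta — voters closer to Fong: 6 of 9.

Fong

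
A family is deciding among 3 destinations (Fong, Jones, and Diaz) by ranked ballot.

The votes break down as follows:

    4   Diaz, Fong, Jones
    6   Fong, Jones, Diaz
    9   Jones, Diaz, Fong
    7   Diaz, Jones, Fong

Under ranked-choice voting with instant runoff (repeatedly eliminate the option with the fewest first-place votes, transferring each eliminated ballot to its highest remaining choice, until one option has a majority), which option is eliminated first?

Round 1: Diaz 11, Jones 9, Fong 6. Fong has the fewest and is eliminated.
Round 2: Jones 15, Diaz 11. Jones has a majority.

Fong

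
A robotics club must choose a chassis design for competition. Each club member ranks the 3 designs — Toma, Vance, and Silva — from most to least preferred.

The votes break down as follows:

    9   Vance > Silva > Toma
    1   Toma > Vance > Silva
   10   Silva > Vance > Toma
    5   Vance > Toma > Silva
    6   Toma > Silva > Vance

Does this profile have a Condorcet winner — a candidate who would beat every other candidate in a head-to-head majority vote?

Head-to-head results (31 voters total):
Toma vs Vance: Vance wins 24–7.
Toma vs Silva: Silva wins 19–12.
Vance vs Silva: Silva wins 16–15.
Silva beats each rival — Toma (19–12), Vance (16–15) — so Silva is the Condorcet winner.

Yes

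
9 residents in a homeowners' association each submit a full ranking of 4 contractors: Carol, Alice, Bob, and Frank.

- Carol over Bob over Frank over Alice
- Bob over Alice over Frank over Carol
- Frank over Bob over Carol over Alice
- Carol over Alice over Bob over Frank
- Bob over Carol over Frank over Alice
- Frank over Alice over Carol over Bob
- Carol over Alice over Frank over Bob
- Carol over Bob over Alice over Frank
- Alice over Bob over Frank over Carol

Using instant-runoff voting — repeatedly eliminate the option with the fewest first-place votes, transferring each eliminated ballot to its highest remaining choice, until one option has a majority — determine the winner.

Carol

Round 1: Carol 4, Bob 2, Frank 2, Alice 1. Alice has the fewest and is eliminated.
Round 2: Carol 4, Bob 3, Frank 2. Frank has the fewest and is eliminated.
Round 3: Carol 5, Bob 4. Carol has a majority.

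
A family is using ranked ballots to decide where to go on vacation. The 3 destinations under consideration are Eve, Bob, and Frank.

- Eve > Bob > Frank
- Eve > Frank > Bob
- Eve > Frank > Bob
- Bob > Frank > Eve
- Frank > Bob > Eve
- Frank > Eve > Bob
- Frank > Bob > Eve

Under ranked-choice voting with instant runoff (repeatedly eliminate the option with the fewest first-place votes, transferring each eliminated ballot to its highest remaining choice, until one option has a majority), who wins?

Frank

Round 1: Eve 3, Frank 3, Bob 1. Bob has the fewest and is eliminated.
Round 2: Frank 4, Eve 3. Frank has a majority.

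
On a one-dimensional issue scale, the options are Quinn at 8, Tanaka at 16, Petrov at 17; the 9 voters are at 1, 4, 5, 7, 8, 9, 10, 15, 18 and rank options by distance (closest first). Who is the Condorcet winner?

Quinn

With single-peaked preferences on a line, the Condorcet winner is the candidate closest to the median voter.
The median voter (position 8) is closest to Quinn at 8.
Check: Quinn vs Tanaka — voters closer to Quinn: 7 of 9.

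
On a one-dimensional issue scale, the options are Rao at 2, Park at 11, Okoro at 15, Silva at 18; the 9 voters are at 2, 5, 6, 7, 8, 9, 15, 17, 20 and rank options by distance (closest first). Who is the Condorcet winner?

Park

With single-peaked preferences on a line, the Condorcet winner is the candidate closest to the median voter.
The median voter (position 8) is closest to Park at 11.
Check: Park vs Silva — voters closer to Park: 6 of 9.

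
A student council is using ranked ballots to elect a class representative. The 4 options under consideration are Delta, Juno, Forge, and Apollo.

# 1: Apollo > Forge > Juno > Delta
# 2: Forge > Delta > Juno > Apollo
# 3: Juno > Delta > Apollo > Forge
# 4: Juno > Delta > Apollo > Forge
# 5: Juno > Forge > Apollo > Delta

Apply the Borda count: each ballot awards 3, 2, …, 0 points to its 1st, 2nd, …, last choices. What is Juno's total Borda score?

Borda scores:
  Delta: 0 + 2 + 2 + 2 + 0 = 6
  Juno: 1 + 1 + 3 + 3 + 3 = 11
  Forge: 2 + 3 + 0 + 0 + 2 = 7
  Apollo: 3 + 0 + 1 + 1 + 1 = 6

11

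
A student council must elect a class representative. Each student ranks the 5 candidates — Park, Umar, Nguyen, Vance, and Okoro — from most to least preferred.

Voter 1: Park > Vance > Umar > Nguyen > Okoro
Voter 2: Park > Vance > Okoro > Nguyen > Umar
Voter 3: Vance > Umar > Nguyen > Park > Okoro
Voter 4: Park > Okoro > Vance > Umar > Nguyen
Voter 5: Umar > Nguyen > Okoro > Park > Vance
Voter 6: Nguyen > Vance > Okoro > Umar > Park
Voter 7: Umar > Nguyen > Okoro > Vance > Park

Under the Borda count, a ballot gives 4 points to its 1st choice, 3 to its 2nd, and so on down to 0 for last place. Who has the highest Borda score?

Borda scores:
  Park: 4 + 4 + 1 + 4 + 1 + 0 + 0 = 14
  Umar: 2 + 0 + 3 + 1 + 4 + 1 + 4 = 15
  Nguyen: 1 + 1 + 2 + 0 + 3 + 4 + 3 = 14
  Vance: 3 + 3 + 4 + 2 + 0 + 3 + 1 = 16
  Okoro: 0 + 2 + 0 + 3 + 2 + 2 + 2 = 11
Vance has the highest total.

Vance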